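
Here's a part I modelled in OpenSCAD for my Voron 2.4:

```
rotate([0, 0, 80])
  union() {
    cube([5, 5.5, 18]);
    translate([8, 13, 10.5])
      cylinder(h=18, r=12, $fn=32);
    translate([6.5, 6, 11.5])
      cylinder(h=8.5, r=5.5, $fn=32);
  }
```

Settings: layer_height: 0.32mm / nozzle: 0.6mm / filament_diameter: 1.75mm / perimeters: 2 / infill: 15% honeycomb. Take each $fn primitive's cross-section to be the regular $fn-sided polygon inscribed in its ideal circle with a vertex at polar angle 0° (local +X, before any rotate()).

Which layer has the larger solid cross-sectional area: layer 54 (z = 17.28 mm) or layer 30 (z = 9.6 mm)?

layer 54 (z = 17.28 mm)

Layer 54 (z = 17.28): the 5×5.5 cube contributes its full rectangle (area 27.50 mm²); the cylinder at (8, 13): section is a regular 32-gon, circumradius r=12 (area = (32/2)·12.000²·sin(360°/32) = 449.49 mm²); the cylinder at (6.5, 6): section is a regular 32-gon, circumradius r=5.5 (area = (32/2)·5.500²·sin(360°/32) = 94.42 mm²); Combining (union): the regions partially overlap — summed areas 571.41 mm² minus the doubly-counted overlap 107.51 mm² gives 463.90 mm² — area = 463.90 mm²; (whole slice rotated 80° about Z — lengths, areas and connectivity unchanged). So its area = 463.90 mm². Layer 30 (z = 9.6): the cube (footprint 5×5.5) is included at this height (area 27.50 mm²); the cylinder at (8, 13) is absent (z outside [10.5, 28.5]); the cylinder at (6.5, 6) is absent (z outside [11.5, 20]); Combining (union): only the 5×5.5 cube is present, so the union is just that shape — area = 27.50 mm²; (rotated 80° about Z; rotation is an isometry so areas/perimeters/island counts are preserved). So its area = 27.50 mm². Layer 54 is larger (463.90 vs 27.50 mm²).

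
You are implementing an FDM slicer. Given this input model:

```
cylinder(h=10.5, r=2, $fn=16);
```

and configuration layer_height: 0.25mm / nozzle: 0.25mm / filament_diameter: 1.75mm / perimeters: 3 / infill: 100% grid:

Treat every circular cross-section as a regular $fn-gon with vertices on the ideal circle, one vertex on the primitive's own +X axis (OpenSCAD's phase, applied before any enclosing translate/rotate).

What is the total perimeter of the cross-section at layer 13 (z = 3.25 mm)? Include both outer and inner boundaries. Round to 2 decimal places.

At z = 3.25 mm: the cylinder: section is a regular 16-gon, circumradius r=2 (perimeter = 2·16·2.000·sin(180°/16) = 12.49 mm). Overall, the cross-section is a single solid region. Total boundary length (outer) = 12.49 mm.

12.49 mm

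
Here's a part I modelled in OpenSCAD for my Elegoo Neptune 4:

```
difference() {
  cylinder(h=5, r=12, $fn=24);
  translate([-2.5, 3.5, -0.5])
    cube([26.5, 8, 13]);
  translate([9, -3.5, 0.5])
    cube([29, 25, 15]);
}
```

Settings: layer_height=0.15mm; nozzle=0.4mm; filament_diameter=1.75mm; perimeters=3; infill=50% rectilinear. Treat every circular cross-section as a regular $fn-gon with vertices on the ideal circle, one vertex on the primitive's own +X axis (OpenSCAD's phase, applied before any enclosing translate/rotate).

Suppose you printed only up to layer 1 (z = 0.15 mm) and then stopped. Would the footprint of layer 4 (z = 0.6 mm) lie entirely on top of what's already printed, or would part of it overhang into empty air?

entirely on top

Compare the two slices. At z = 0.15: the cylinder: section is a regular 24-gon, circumradius r=12 (area = (24/2)·12.000²·sin(360°/24) = 447.24 mm²); the 26.5×8 cube at (-2.5, 3.5) contributes its full rectangle (area 212.00 mm²); the cube at (9, -3.5) is absent (z outside [0.5, 15.5]); Subtracting the remaining from the first: starting from the r=12 cylinder (447.24 mm²), the 26.5×8 cube at (-2.5, 3.5) partially overlaps it — only the 89.71 mm² overlap (of its 212.00 mm²) is removed, clipping the outline — area = 357.53 mm². At z = 0.6: the r=12 cylinder contributes a regular 24-gon of circumradius 12 (area = (24/2)·12.000²·sin(360°/24) = 447.24 mm²); the cube at (-2.5, 3.5) is present — its section is the full 26.5×8 rectangle (area 212.00 mm²); the cube at (9, -3.5) (footprint 29×25) is included at this height (area 725.00 mm²); After the difference (first − rest): starting from the r=12 cylinder (447.24 mm²), the 26.5×8 cube at (-2.5, 3.5) partially overlaps it — only the 89.71 mm² overlap (of its 212.00 mm²) is removed, clipping the outline; the 29×25 cube at (9, -3.5) partially overlaps it — only the 19.34 mm² overlap (of its 725.00 mm²) is removed, clipping the outline — area = 338.19 mm². Checking containment: the cross-section at z = 0.6 is a subset of the cross-section at z = 0.15.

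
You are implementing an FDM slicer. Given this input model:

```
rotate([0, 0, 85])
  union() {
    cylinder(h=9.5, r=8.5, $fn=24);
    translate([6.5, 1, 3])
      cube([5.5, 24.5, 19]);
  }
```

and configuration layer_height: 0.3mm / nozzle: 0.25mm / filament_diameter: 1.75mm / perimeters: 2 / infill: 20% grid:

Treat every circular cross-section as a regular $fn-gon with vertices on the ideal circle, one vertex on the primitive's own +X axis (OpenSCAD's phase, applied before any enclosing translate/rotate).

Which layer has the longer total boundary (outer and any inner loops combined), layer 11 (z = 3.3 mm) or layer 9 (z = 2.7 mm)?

layer 11 (z = 3.3 mm)

Layer 11 (z = 3.3): the r=8.5 cylinder contributes a regular 24-gon of circumradius 8.5 (perimeter = 2·24·8.500·sin(180°/24) = 53.25 mm); the cube at (6.5, 1) (footprint 5.5×24.5) is included at this height (perimeter 60.00 mm); Merging all regions: the regions partially overlap (shared area 5.27 mm²), so the edge portions inside another operand are dropped and the merged outline is re-measured after clipping — boundary = 102.17 mm; (rotated 85° about Z; rotation is an isometry so areas/perimeters/island counts are preserved). So its perimeter = 102.17 mm. Layer 9 (z = 2.7): the r=8.5 cylinder contributes a regular 24-gon of circumradius 8.5 (perimeter = 2·24·8.500·sin(180°/24) = 53.25 mm); the cube at (6.5, 1) is absent (z outside [3, 22]); Merging all regions: only the r=8.5 cylinder is present, so the union is just that shape — boundary = 53.25 mm; (rotated 85° about Z; rotation is an isometry so areas/perimeters/island counts are preserved). So its perimeter = 53.25 mm. Layer 11 is larger (102.17 vs 53.25 mm).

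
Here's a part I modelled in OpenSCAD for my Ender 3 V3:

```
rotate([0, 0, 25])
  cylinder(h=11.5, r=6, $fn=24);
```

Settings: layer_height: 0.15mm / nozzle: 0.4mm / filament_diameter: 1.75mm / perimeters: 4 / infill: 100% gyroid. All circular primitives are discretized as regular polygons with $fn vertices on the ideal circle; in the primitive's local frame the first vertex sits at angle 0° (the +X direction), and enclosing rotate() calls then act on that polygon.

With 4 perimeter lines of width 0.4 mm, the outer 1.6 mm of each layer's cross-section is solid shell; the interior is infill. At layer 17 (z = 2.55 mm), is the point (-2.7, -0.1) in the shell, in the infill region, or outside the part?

infill

At z = 2.55 mm: the cylinder: section is a regular 24-gon, circumradius r=6; (whole slice rotated 25° about Z — lengths, areas and connectivity unchanged). Overall, the cross-section is a single solid region. Undo the 25° rotation: the query point maps to (-2.489, 1.050) in the un-rotated model frame. The nearest boundary edge runs (-5.20, 3.00)→(-5.80, 1.55); distance from the point to it = 3.25 mm. The point is inside the cross-section and 3.25 mm from the nearest boundary — more than the 1.6 mm shell width (4 × 0.4), so it's in the infill interior.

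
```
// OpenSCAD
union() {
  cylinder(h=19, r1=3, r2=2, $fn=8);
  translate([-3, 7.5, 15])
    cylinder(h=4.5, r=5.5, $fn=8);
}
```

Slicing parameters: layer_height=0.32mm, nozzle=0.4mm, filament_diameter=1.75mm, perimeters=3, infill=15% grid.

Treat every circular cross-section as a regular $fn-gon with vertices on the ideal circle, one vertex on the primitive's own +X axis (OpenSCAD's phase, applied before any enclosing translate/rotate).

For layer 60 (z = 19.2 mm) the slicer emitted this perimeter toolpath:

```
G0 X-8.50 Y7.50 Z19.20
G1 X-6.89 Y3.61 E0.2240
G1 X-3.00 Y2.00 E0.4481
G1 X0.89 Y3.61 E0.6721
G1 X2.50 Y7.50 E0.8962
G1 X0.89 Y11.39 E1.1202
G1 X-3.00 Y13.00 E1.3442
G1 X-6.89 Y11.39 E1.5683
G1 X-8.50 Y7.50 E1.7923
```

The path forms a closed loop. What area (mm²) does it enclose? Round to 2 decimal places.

85.58 mm²

Apply the shoelace formula to the sequence of (X, Y) vertices; enclosed area = 85.58 mm².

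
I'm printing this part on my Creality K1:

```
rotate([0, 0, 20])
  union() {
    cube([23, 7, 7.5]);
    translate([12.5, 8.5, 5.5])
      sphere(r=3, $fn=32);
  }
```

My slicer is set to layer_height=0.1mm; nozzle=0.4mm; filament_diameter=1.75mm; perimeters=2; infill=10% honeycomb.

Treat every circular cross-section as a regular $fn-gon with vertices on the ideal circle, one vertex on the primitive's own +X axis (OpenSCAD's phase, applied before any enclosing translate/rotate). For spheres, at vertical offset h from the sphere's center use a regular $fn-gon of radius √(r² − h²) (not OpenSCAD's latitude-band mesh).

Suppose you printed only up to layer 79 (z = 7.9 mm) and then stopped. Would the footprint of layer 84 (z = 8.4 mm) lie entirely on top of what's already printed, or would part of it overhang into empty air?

entirely on top

Compare the two slices. At z = 7.9: the cube is absent (z outside [0, 7.5]); the r=3 sphere at (12.5, 8.5) slices to a regular 32-gon of circumradius 1.800 (√(r²−h²) with h=2.4 from center) (area = (32/2)·1.800²·sin(360°/32) = 10.11 mm²); Combining (union): only the r=3 sphere at (12.5, 8.5) is present, so the union is just that shape — area = 10.11 mm²; (rotated 20° about Z; rotation is an isometry so areas/perimeters/island counts are preserved). At z = 8.4: the cube does not reach this height (z outside [0, 7.5]); the r=3 sphere at (12.5, 8.5) slices to a regular 32-gon of circumradius 0.768 (√(r²−h²) with h=2.9 from center) (area = (32/2)·0.768²·sin(360°/32) = 1.84 mm²); Combining (union): only the r=3 sphere at (12.5, 8.5) is present, so the union is just that shape — area = 1.84 mm²; (whole slice rotated 20° about Z — lengths, areas and connectivity unchanged). Checking containment: the cross-section at z = 8.4 is a subset of the cross-section at z = 7.9.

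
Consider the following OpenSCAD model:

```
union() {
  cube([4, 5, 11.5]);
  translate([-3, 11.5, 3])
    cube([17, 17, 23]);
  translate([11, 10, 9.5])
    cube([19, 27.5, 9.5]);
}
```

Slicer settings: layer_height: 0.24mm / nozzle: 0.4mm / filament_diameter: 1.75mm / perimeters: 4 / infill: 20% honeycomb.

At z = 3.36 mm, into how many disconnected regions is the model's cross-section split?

2

At z = 3.36 mm: the cube is present — its section is the full 4×5 rectangle; the cube at (-3, 11.5) is present — its section is the full 17×17 rectangle; the cube at (11, 10) does not reach this height (z outside [9.5, 19]); Merging all regions: the 2 present regions are separate (no shared area or edge), so areas and boundary lengths simply add and each stays a separate island — 2 connected regions. The result has 2 disconnected regions.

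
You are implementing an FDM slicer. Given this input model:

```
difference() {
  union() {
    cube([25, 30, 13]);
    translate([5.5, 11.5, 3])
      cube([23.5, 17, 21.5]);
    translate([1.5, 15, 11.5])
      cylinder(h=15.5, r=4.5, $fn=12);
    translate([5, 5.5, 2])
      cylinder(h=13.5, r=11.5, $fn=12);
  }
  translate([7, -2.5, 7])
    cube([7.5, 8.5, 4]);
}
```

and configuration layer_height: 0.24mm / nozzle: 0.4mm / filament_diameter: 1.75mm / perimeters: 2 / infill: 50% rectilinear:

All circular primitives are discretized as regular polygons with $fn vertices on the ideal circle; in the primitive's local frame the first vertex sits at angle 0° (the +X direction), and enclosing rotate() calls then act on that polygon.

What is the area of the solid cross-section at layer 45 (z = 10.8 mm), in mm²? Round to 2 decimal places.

At z = 10.8 mm: the cube is present — its section is the full 25×30 rectangle (area 750.00 mm²); the cube at (5.5, 11.5) is present — its section is the full 23.5×17 rectangle (area 399.50 mm²); the cylinder at (1.5, 15) does not reach this height (z outside [11.5, 27]); the cylinder at (5, 5.5): section is a regular 12-gon, circumradius r=11.5 (area = (12/2)·11.500²·sin(360°/12) = 396.75 mm²); Combining (union): the regions partially overlap — summed areas 1546.25 mm² minus the doubly-counted overlap 571.54 mm² gives 974.71 mm² — area = 974.71 mm²; the cube at (7, -2.5) (footprint 7.5×8.5) is included at this height (area 63.75 mm²); After the difference (first − rest): starting from the result so far (974.71 mm²), the 7.5×8.5 cube at (7, -2.5) partially overlaps it — only the 62.15 mm² overlap (of its 63.75 mm²) is removed, clipping the outline — area = 912.57 mm². Overall, the cross-section is a single solid region. Net area = 912.57 mm².

912.57 mm²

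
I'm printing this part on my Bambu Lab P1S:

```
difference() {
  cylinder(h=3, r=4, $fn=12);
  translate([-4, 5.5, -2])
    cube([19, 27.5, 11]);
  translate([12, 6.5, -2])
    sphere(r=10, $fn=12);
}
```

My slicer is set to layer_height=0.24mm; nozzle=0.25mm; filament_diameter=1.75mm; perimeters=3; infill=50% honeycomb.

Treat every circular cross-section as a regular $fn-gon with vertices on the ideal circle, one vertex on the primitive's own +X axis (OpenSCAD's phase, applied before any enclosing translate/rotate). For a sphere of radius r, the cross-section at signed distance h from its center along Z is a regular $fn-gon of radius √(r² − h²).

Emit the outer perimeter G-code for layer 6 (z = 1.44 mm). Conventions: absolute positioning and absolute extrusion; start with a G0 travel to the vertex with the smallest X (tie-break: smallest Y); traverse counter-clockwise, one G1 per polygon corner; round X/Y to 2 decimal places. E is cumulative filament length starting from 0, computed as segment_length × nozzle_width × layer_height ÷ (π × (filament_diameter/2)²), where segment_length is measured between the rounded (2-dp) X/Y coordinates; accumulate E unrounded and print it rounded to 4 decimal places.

At z = 1.44 mm: the cylinder: section is a regular 12-gon, circumradius r=4; the cube at (-4, 5.5) is present — its section is the full 19×27.5 rectangle; the r=10 sphere at (12, 6.5) contributes a regular 12-gon of circumradius √(10²−3.44²) = 9.390; Taking the first minus the rest: starting from the r=4 cylinder, the 19×27.5 cube at (-4, 5.5) misses the remaining region (no effect); the r=10 sphere at (12, 6.5) misses the remaining region (no effect) — 1 connected region. The outline is a single polygon with 12 vertices. Extrusion per mm of travel: 0.25 × 0.24 / (π × 0.875²) = 0.024945. Accumulating E over each segment gives final E = 0.6194.

G0 X-4.00 Y0.00 Z1.44
G1 X-3.46 Y-2.00 E0.0517
G1 X-2.00 Y-3.46 E0.1032
G1 X0.00 Y-4.00 E0.1549
G1 X2.00 Y-3.46 E0.2065
G1 X3.46 Y-2.00 E0.2580
G1 X4.00 Y0.00 E0.3097
G1 X3.46 Y2.00 E0.3614
G1 X2.00 Y3.46 E0.4129
G1 X0.00 Y4.00 E0.4646
G1 X-2.00 Y3.46 E0.5163
G1 X-3.46 Y2.00 E0.5678
G1 X-4.00 Y0.00 E0.6194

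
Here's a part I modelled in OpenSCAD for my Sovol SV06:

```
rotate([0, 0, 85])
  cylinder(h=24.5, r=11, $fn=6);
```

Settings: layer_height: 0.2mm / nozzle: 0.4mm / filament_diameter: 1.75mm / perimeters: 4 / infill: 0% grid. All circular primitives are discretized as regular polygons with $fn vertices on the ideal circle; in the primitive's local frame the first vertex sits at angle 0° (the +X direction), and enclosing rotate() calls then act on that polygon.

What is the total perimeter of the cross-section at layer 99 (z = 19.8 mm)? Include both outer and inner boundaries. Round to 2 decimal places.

66.00 mm

At z = 19.8 mm: the r=11 cylinder gives a regular 6-gon of circumradius 11 (constant along its height) (perimeter = 2·6·11.000·sin(180°/6) = 66.00 mm); (rotated 85° about Z; rotation is an isometry so areas/perimeters/island counts are preserved). Overall, the cross-section is a single solid region. Total boundary length (outer) = 66.00 mm.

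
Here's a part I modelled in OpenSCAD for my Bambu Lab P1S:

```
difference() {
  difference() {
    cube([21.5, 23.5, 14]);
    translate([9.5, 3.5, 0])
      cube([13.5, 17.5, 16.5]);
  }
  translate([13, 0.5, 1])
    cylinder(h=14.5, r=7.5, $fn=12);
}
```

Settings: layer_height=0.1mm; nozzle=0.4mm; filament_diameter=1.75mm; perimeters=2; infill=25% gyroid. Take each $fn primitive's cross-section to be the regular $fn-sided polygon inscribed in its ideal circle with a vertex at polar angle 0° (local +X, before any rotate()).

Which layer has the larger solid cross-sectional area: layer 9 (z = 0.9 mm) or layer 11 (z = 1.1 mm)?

Layer 9 (z = 0.9): the 21.5×23.5 cube contributes its full rectangle (area 505.25 mm²); the cube at (9.5, 3.5) is present — its section is the full 13.5×17.5 rectangle (area 236.25 mm²); Taking the first minus the rest: starting from the 21.5×23.5 cube (505.25 mm²), the 13.5×17.5 cube at (9.5, 3.5) partially overlaps it — only the 210.00 mm² overlap (of its 236.25 mm²) is removed, clipping the outline — area = 295.25 mm²; the cylinder at (13, 0.5) is not intersected at this z (z outside [1, 15.5]); Subtracting the remaining from the first: none of the subtracted shapes is present at this height, so the result so far is unchanged — area = 295.25 mm². So its area = 295.25 mm². Layer 11 (z = 1.1): the cube (footprint 21.5×23.5) is included at this height (area 505.25 mm²); the cube at (9.5, 3.5) (footprint 13.5×17.5) is included at this height (area 236.25 mm²); Subtracting the remaining from the first: starting from the 21.5×23.5 cube (505.25 mm²), the 13.5×17.5 cube at (9.5, 3.5) partially overlaps it — only the 210.00 mm² overlap (of its 236.25 mm²) is removed, clipping the outline — area = 295.25 mm²; the r=7.5 cylinder at (13, 0.5) gives a regular 12-gon of circumradius 7.5 (constant along its height) (area = (12/2)·7.500²·sin(360°/12) = 168.75 mm²); After the difference (first − rest): starting from that combined region (295.25 mm²), the r=7.5 cylinder at (13, 0.5) partially overlaps it — only the 56.81 mm² overlap (of its 168.75 mm²) is removed, clipping the outline — area = 238.44 mm². So its area = 238.44 mm². Layer 9 is larger (295.25 vs 238.44 mm²).

layer 9 (z = 0.9 mm)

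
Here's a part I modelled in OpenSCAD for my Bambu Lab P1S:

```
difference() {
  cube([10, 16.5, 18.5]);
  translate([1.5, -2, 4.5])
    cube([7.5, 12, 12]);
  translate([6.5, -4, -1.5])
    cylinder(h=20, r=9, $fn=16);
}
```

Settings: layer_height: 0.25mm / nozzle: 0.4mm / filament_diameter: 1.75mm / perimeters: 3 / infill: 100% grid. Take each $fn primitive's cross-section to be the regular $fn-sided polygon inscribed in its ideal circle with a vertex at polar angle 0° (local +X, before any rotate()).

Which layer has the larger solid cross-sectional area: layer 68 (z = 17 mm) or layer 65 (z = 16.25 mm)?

Layer 68 (z = 17): the 10×16.5 cube contributes its full rectangle (area 165.00 mm²); the cube at (1.5, -2) is not intersected at this z (z outside [4.5, 16.5]); the r=9 cylinder at (6.5, -4) contributes a regular 16-gon of circumradius 9 (area = (16/2)·9.000²·sin(360°/16) = 247.98 mm²); Subtracting the remaining from the first: starting from the 10×16.5 cube (165.00 mm²), the r=9 cylinder at (6.5, -4) partially overlaps it — only the 42.38 mm² overlap (of its 247.98 mm²) is removed, clipping the outline — area = 122.62 mm². So its area = 122.62 mm². Layer 65 (z = 16.25): the cube is present — its section is the full 10×16.5 rectangle (area 165.00 mm²); the 7.5×12 cube at (1.5, -2) contributes its full rectangle (area 90.00 mm²); the cylinder at (6.5, -4): section is a regular 16-gon, circumradius r=9 (area = (16/2)·9.000²·sin(360°/16) = 247.98 mm²); After the difference (first − rest): starting from the 10×16.5 cube (165.00 mm²), the 7.5×12 cube at (1.5, -2) partially overlaps it — only the 75.00 mm² overlap (of its 90.00 mm²) is removed, clipping the outline; the r=9 cylinder at (6.5, -4) partially overlaps it — only the 8.56 mm² overlap (of its 247.98 mm²) is removed, clipping the outline — area = 81.44 mm². So its area = 81.44 mm². Layer 68 is larger (122.62 vs 81.44 mm²).

layer 68 (z = 17 mm)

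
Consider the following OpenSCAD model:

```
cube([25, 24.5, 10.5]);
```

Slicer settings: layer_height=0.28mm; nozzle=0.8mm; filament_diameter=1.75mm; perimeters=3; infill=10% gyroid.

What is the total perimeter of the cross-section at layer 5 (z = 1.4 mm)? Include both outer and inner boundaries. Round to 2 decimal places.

99.00 mm

At z = 1.4 mm: the cube is present — its section is the full 25×24.5 rectangle (perimeter 99.00 mm). Overall, the cross-section is a single solid region. Total boundary length (outer) = 99.00 mm.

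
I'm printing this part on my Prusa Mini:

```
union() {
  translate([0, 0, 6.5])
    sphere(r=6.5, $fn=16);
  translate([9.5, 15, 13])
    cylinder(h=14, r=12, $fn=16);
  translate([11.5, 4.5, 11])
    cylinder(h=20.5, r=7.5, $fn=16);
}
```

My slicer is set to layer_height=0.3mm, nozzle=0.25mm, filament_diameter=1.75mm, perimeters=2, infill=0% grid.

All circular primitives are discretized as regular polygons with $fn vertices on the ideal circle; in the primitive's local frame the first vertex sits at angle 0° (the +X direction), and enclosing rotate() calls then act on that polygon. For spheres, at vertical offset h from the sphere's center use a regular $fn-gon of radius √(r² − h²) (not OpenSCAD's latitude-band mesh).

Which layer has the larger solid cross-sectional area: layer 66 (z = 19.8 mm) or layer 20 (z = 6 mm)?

Layer 66 (z = 19.8): the sphere is not intersected at this z (|z−center|=13.300 > r=6.5); the r=12 cylinder at (9.5, 15) contributes a regular 16-gon of circumradius 12 (area = (16/2)·12.000²·sin(360°/16) = 440.85 mm²); the r=7.5 cylinder at (11.5, 4.5) contributes a regular 16-gon of circumradius 7.5 (area = (16/2)·7.500²·sin(360°/16) = 172.21 mm²); Merging all regions: the regions partially overlap — summed areas 613.06 mm² minus the doubly-counted overlap 91.30 mm² gives 521.75 mm² — area = 521.75 mm². So its area = 521.75 mm². Layer 20 (z = 6): the sphere: section is a regular 16-gon, circumradius = √(r²−h²) = √(6.5²−0.5²) = 6.481 (area = (16/2)·6.481²·sin(360°/16) = 128.58 mm²); the cylinder at (9.5, 15) is not intersected at this z (z outside [13, 27]); the cylinder at (11.5, 4.5) is not intersected at this z (z outside [11, 31.5]); Taking the union: only the r=6.5 sphere is present, so the union is just that shape — area = 128.58 mm². So its area = 128.58 mm². Layer 66 is larger (521.75 vs 128.58 mm²).

layer 66 (z = 19.8 mm)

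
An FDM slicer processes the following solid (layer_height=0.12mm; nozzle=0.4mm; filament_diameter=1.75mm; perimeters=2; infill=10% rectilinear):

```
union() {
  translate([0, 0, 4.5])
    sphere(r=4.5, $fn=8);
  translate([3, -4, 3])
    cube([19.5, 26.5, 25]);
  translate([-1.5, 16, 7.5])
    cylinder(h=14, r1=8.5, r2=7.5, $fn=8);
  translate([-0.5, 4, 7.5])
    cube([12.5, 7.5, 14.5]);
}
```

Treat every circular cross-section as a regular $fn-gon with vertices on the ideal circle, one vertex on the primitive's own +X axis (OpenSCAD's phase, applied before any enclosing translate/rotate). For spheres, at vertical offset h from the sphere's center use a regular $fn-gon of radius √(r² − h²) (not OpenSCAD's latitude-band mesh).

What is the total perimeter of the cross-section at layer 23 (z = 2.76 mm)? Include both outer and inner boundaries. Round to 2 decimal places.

25.41 mm

At z = 2.76 mm: the sphere: section is a regular 8-gon, circumradius = √(r²−h²) = √(4.5²−1.74²) = 4.150 (perimeter = 2·8·4.150·sin(180°/8) = 25.41 mm); the cube at (3, -4) is not intersected at this z (z outside [3, 28]); the cone at (-1.5, 16) is not intersected at this z (z outside [7.5, 21.5]); the cube at (-0.5, 4) is not intersected at this z (z outside [7.5, 22]); Merging all regions: only the r=4.5 sphere is present, so the union is just that shape — boundary = 25.41 mm. Overall, the cross-section is a single solid region. Total boundary length (outer) = 25.41 mm.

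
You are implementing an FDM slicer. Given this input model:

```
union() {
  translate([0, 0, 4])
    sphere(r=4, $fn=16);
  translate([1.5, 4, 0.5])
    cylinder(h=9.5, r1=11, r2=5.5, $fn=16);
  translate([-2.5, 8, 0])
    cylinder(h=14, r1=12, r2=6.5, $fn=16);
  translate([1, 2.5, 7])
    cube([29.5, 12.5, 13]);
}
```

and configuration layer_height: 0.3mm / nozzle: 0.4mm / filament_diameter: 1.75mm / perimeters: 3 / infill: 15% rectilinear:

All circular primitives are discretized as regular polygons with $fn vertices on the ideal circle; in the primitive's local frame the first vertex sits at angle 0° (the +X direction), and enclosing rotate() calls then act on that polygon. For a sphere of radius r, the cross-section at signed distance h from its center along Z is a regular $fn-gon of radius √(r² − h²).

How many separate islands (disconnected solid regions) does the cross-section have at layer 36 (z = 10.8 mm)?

1

At z = 10.8 mm: the sphere is absent (|z−center|=6.800 > r=4); the cone at (1.5, 4) is absent (z outside [0.5, 10]); the cone at (-2.5, 8) (r1=12→r2=6.5) has section circumradius 7.757 here — a regular 16-gon; the 29.5×12.5 cube at (1, 2.5) contributes its full rectangle; Combining (union): the regions partially overlap (shared area 39.09 mm²), so overlapping operands fuse into one piece — 1 connected region. Overall, the cross-section is a single solid region. Island count = 1.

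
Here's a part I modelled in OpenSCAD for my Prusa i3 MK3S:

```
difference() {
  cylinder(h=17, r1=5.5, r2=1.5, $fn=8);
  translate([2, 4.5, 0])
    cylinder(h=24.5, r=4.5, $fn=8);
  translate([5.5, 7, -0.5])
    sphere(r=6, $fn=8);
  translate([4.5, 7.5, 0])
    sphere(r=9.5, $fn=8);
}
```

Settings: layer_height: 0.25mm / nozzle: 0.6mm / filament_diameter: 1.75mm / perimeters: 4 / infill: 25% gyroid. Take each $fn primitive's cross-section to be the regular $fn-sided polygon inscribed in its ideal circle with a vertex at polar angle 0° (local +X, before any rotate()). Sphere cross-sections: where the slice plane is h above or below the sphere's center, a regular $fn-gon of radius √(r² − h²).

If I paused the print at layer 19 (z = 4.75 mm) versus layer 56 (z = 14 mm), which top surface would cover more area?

Layer 19 (z = 4.75): the cone contributes a regular 8-gon of circumradius 4.382 (interpolated between r1=5.5 and r2=1.5 at t=0.279) (area = (8/2)·4.382²·sin(360°/8) = 54.32 mm²); the r=4.5 cylinder at (2, 4.5) gives a regular 8-gon of circumradius 4.5 (constant along its height) (area = (8/2)·4.500²·sin(360°/8) = 57.28 mm²); the sphere at (5.5, 7): section is a regular 8-gon, circumradius = √(r²−h²) = √(6²−5.25²) = 2.905 (area = (8/2)·2.905²·sin(360°/8) = 23.86 mm²); the r=9.5 sphere at (4.5, 7.5) slices to a regular 8-gon of circumradius 8.227 (√(r²−h²) with h=4.75 from center) (area = (8/2)·8.227²·sin(360°/8) = 191.45 mm²); After the difference (first − rest): starting from the cone (54.32 mm²), the r=4.5 cylinder at (2, 4.5) partially overlaps it — only the 16.54 mm² overlap (of its 57.28 mm²) is removed, clipping the outline; the r=6 sphere at (5.5, 7) misses the remaining region (no effect); the r=9.5 sphere at (4.5, 7.5) partially overlaps it — only the 1.42 mm² overlap (of its 191.45 mm²) is removed, clipping the outline — area = 36.36 mm². So its area = 36.36 mm². Layer 56 (z = 14): the cone: at t=0.824 of its height the radius interpolates to r₁+(r₂−r₁)t = 2.206, giving a regular 8-gon of that circumradius (area = (8/2)·2.206²·sin(360°/8) = 13.76 mm²); the cylinder at (2, 4.5): section is a regular 8-gon, circumradius r=4.5 (area = (8/2)·4.500²·sin(360°/8) = 57.28 mm²); the sphere at (5.5, 7) does not reach this height (|z−center|=14.500 > r=6); the sphere at (4.5, 7.5) does not reach this height (|z−center|=14.000 > r=9.5); Taking the first minus the rest: starting from the cone (13.76 mm²), the r=4.5 cylinder at (2, 4.5) partially overlaps it — only the 3.68 mm² overlap (of its 57.28 mm²) is removed, clipping the outline — area = 10.08 mm². So its area = 10.08 mm². Layer 19 is larger (36.36 vs 10.08 mm²).

layer 19 (z = 4.75 mm)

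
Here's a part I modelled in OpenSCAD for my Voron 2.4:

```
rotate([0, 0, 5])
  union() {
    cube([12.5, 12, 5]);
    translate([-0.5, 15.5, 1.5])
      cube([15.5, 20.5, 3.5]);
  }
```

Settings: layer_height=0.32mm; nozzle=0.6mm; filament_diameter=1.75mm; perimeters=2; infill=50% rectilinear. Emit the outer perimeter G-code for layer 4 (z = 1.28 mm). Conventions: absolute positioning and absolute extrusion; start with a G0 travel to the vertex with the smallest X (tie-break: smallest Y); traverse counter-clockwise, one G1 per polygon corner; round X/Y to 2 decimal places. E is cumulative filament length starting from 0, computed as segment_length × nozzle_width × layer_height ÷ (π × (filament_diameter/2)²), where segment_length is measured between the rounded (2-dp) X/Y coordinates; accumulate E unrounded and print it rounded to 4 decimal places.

At z = 1.28 mm: the 12.5×12 cube contributes its full rectangle; the cube at (-0.5, 15.5) is not intersected at this z (z outside [1.5, 5]); Combining (union): only the 12.5×12 cube is present, so the union is just that shape — 1 connected region; (rotated 5° about Z; rotation is an isometry so areas/perimeters/island counts are preserved). The outline is a single polygon with 4 vertices. Extrusion per mm of travel: 0.6 × 0.32 / (π × 0.875²) = 0.079824. Accumulating E over each segment gives final E = 3.9111.

G0 X-1.05 Y11.95 Z1.28
G1 X0.00 Y0.00 E0.9576
G1 X12.45 Y1.09 E1.9552
G1 X11.41 Y13.04 E2.9127
G1 X-1.05 Y11.95 E3.9111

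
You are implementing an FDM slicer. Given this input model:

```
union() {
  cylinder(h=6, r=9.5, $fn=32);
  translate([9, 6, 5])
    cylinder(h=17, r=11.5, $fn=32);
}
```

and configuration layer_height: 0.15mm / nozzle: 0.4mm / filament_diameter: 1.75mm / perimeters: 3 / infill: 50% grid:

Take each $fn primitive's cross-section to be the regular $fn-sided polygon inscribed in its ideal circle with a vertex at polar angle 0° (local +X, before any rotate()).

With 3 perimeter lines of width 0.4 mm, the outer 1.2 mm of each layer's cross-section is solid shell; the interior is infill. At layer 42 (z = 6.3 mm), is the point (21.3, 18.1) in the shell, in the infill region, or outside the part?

At z = 6.3 mm: the cylinder is not intersected at this z (z outside [0, 6]); the r=11.5 cylinder at (9, 6) gives a regular 32-gon of circumradius 11.5 (constant along its height); Merging all regions: only the r=11.5 cylinder at (9, 6) is present, so the union is just that shape — 1 connected region. Overall, the cross-section is a single solid region. The nearest boundary edge runs (18.56, 12.39)→(17.13, 14.13); distance from the point to it = 5.76 mm. The point is not inside any of the regions above, so it lies outside the cross-section (5.76 mm from the nearest boundary).

outside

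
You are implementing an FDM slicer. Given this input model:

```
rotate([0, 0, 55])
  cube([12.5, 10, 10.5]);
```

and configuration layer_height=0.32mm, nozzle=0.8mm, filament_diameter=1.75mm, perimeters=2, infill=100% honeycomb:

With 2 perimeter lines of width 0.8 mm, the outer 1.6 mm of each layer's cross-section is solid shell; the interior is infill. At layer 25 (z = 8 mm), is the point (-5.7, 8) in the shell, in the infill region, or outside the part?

shell

At z = 8 mm: the cube is present — its section is the full 12.5×10 rectangle; (whole slice rotated 55° about Z — lengths, areas and connectivity unchanged). Overall, the cross-section is a single solid region. Undo the 55° rotation: the query point maps to (3.284, 9.258) in the un-rotated model frame. The nearest boundary edge runs (12.50, 10.00)→(0.00, 10.00); distance from the point to it = 0.74 mm. The point is inside the cross-section, 0.74 mm from the nearest boundary — within the 1.6 mm shell band (2 × 0.8).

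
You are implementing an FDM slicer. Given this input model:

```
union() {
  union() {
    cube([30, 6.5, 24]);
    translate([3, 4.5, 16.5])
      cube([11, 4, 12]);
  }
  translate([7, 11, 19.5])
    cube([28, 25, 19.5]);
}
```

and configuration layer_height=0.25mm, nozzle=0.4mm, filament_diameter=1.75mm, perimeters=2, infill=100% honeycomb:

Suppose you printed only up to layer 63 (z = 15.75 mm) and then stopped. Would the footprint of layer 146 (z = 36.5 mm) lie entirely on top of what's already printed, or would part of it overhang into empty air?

part overhangs

Compare the two slices. At z = 15.75: the 30×6.5 cube contributes its full rectangle (area 195.00 mm²); the cube at (3, 4.5) does not reach this height (z outside [16.5, 28.5]); Combining (union): only the 30×6.5 cube is present, so the union is just that shape — area = 195.00 mm²; the cube at (7, 11) is absent (z outside [19.5, 39]); Combining (union): only the result so far is present, so the union is just that shape — area = 195.00 mm². At z = 36.5: the cube does not reach this height (z outside [0, 24]); the cube at (3, 4.5) is absent (z outside [16.5, 28.5]); Merging all regions: nothing is present at this height; the cube at (7, 11) is present — its section is the full 28×25 rectangle (area 700.00 mm²); Merging all regions: only the 28×25 cube at (7, 11) is present, so the union is just that shape — area = 700.00 mm². Checking containment: at z = 36.5 the cross-section extends beyond the z = 15.75 cross-section by about 700.00 mm².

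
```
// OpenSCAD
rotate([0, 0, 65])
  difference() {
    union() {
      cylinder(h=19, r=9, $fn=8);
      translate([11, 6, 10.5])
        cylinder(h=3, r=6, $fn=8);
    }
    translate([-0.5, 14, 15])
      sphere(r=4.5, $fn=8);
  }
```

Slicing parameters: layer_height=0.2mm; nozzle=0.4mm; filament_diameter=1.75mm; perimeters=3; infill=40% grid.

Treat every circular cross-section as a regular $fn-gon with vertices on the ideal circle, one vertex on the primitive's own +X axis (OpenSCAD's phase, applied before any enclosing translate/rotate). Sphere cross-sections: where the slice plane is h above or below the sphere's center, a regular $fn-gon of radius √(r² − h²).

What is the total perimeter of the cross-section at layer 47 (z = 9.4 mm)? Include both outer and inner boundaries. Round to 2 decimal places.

55.11 mm

At z = 9.4 mm: the cylinder: section is a regular 8-gon, circumradius r=9 (perimeter = 2·8·9.000·sin(180°/8) = 55.11 mm); the cylinder at (11, 6) does not reach this height (z outside [10.5, 13.5]); Merging all regions: only the r=9 cylinder is present, so the union is just that shape — boundary = 55.11 mm; the sphere at (-0.5, 14) is not intersected at this z (|z−center|=5.600 > r=4.5); Subtracting the remaining from the first: none of the subtracted shapes is present at this height, so the result so far is unchanged — boundary = 55.11 mm; (whole slice rotated 65° about Z — lengths, areas and connectivity unchanged). Overall, the cross-section is a single solid region. Total boundary length (outer) = 55.11 mm.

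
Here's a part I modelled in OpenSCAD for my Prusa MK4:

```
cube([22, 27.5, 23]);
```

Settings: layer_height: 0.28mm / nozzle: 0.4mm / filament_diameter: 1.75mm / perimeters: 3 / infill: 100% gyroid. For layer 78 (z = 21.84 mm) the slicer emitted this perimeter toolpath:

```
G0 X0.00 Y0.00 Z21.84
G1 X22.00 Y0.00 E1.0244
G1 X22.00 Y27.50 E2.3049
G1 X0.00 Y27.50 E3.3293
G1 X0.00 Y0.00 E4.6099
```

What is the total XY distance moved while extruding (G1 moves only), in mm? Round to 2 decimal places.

99.00 mm

Sum the Euclidean lengths of each G1 segment: total = 99.00 mm.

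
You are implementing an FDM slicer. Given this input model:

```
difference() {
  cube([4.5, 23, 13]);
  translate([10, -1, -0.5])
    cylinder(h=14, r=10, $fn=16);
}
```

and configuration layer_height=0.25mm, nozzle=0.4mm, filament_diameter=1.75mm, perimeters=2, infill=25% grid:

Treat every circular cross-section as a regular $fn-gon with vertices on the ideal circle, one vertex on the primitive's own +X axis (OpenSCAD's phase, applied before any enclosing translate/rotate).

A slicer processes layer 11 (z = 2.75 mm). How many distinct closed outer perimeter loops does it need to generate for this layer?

At z = 2.75 mm: the 4.5×23 cube contributes its full rectangle; the r=10 cylinder at (10, -1) gives a regular 16-gon of circumradius 10 (constant along its height); Taking the first minus the rest: starting from the 4.5×23 cube, the r=10 cylinder at (10, -1) partially overlaps it — only the 20.80 mm² overlap (of its 306.15 mm²) is removed, clipping the outline — 1 connected region. The result has 1 disconnected region.

1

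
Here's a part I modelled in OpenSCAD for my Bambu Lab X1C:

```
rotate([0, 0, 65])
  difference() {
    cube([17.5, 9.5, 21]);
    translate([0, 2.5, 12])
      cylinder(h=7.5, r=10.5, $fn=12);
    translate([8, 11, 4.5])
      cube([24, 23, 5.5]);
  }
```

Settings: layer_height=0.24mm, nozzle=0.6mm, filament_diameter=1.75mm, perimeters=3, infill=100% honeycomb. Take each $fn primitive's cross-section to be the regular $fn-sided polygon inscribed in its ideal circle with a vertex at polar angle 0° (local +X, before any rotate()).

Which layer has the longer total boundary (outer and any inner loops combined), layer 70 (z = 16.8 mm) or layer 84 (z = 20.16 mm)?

layer 84 (z = 20.16 mm)

Layer 70 (z = 16.8): the 17.5×9.5 cube contributes its full rectangle (perimeter 54.00 mm); the cylinder at (0, 2.5): section is a regular 12-gon, circumradius r=10.5 (perimeter = 2·12·10.500·sin(180°/12) = 65.22 mm); the cube at (8, 11) is absent (z outside [4.5, 10]); Taking the first minus the rest: starting from the 17.5×9.5 cube, the r=10.5 cylinder at (0, 2.5) partially overlaps it — only the 91.23 mm² overlap (of its 330.75 mm²) is removed, clipping the outline — boundary = 37.82 mm; (whole slice rotated 65° about Z — lengths, areas and connectivity unchanged). So its perimeter = 37.82 mm. Layer 84 (z = 20.16): the cube (footprint 17.5×9.5) is included at this height (perimeter 54.00 mm); the cylinder at (0, 2.5) does not reach this height (z outside [12, 19.5]); the cube at (8, 11) is not intersected at this z (z outside [4.5, 10]); After the difference (first − rest): none of the subtracted shapes is present at this height, so the 17.5×9.5 cube is unchanged — boundary = 54.00 mm; (whole slice rotated 65° about Z — lengths, areas and connectivity unchanged). So its perimeter = 54.00 mm. Layer 84 is larger (54.00 vs 37.82 mm).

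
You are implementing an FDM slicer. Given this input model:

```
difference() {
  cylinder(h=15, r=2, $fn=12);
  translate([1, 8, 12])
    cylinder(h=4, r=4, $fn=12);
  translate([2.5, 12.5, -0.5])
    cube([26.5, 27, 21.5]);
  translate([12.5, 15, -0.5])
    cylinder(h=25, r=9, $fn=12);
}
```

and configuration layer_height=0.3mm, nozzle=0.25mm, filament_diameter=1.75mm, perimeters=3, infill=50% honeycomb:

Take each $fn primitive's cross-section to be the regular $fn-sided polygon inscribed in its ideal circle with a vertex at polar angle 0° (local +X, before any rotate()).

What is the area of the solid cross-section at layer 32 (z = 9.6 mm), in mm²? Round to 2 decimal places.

At z = 9.6 mm: the r=2 cylinder contributes a regular 12-gon of circumradius 2 (area = (12/2)·2.000²·sin(360°/12) = 12.00 mm²); the cylinder at (1, 8) is absent (z outside [12, 16]); the 26.5×27 cube at (2.5, 12.5) contributes its full rectangle (area 715.50 mm²); the r=9 cylinder at (12.5, 15) contributes a regular 12-gon of circumradius 9 (area = (12/2)·9.000²·sin(360°/12) = 243.00 mm²); After the difference (first − rest): starting from the r=2 cylinder (12.00 mm²), the 26.5×27 cube at (2.5, 12.5) misses the remaining region (no effect); the r=9 cylinder at (12.5, 15) misses the remaining region (no effect) — area = 12.00 mm². Overall, the cross-section is a single solid region. Net area = 12.00 mm².

12.00 mm²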